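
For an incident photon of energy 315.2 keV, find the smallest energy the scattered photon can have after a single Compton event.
141.1136 keV (at θ = 180°)

The scattered photon has minimum energy when its wavelength is maximum, i.e., when the Compton shift Δλ = λ_C(1 − cos θ) is maximum. This occurs at θ = 180° (backscattering), giving Δλ_max = 2λ_C = 4.8526 pm.

Initial wavelength: λ₀ = hc/E₀ = 3.9335 pm
Maximum final wavelength: λ'_max = λ₀ + 2λ_C = 3.9335 + 4.8526 = 8.7861 pm
Minimum final energy: E'_min = hc/λ'_max = 141.1136 keV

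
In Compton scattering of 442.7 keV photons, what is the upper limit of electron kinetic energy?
280.6981 keV

Maximum energy transfer occurs at θ = 180° (backscattering).

Initial photon: E₀ = 442.7 keV → λ₀ = 2.8006 pm

Maximum Compton shift (at 180°):
Δλ_max = 2λ_C = 2 × 2.4263 = 4.8526 pm

Final wavelength:
λ' = 2.8006 + 4.8526 = 7.6533 pm

Minimum photon energy (maximum energy to electron):
E'_min = hc/λ' = 162.0019 keV

Maximum electron kinetic energy:
K_max = E₀ - E'_min = 442.7000 - 162.0019 = 280.6981 keV

(Intermediate values are shown rounded; full precision is carried through to the final answer.)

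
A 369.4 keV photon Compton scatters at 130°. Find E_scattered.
168.8634 keV

First convert energy to wavelength:
λ = hc/E, with hc ≈ 1239.842 keV·pm (i.e. 1239.842 eV·nm)

For E = 369.4 keV = 369400 eV:
λ = 1239.842 keV·pm / 369.4 keV
λ = 3.3564 pm

Calculate the Compton shift:
Δλ = λ_C(1 - cos(130°)) = 2.4263 × 1.6428
Δλ = 3.9859 pm

Final wavelength:
λ' = 3.3564 + 3.9859 = 7.3423 pm

Final energy:
E' = hc/λ' = 1239.842 / 7.3423 = 168.8634 keV

(Intermediate values are shown rounded; full precision is carried through to the final answer.)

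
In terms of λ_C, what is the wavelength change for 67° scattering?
0.6093 λ_C

The Compton shift formula is:
Δλ = λ_C(1 - cos θ)

Dividing both sides by λ_C:
Δλ/λ_C = 1 - cos θ

For θ = 67°:
Δλ/λ_C = 1 - cos(67°)
Δλ/λ_C = 1 - 0.3907
Δλ/λ_C = 0.6093

This means the shift is 0.6093 × λ_C = 1.4783 pm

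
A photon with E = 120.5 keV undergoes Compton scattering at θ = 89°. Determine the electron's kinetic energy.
22.6675 keV

By energy conservation: K_e = E_initial - E_final

First find the scattered photon energy:
Initial wavelength: λ = hc/E = 10.2891 pm
Compton shift: Δλ = λ_C(1 - cos(89°)) = 2.3840 pm
Final wavelength: λ' = 10.2891 + 2.3840 = 12.6731 pm
Final photon energy: E' = hc/λ' = 97.8325 keV

Electron kinetic energy:
K_e = E - E' = 120.5000 - 97.8325 = 22.6675 keV

(Intermediate values are shown rounded; full precision is carried through to the final answer.)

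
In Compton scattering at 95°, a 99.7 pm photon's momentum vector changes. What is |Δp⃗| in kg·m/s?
9.6743e-24 kg·m/s

Photon momentum magnitude is p = h/λ.

Initial momentum:
p₀ = h/λ = 6.6261e-34/9.9700e-11 = 6.6460e-24 kg·m/s

After scattering:
λ' = λ + Δλ = 99.7 + 2.6378 = 102.3378 pm
p' = h/λ' = 6.6261e-34/1.0234e-10 = 6.4747e-24 kg·m/s

Momentum is a vector; the scattered photon's direction makes angle θ = 95° with the incident direction. The magnitude of the vector change Δp⃗ = p⃗₀ − p⃗' is found from the law of cosines:
|Δp⃗|² = p₀² + p'² − 2p₀p'cos θ
|Δp⃗|² = (6.6460e-24)² + (6.4747e-24)² − 2·6.6460e-24·6.4747e-24·cos(95°)
|Δp⃗| = 9.6743e-24 kg·m/s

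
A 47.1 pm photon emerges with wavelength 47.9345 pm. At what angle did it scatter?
49.00°

First find the wavelength shift:
Δλ = λ' - λ = 47.9345 - 47.1 = 0.8345 pm

Using Δλ = λ_C(1 - cos θ), with λ_C = h/(m_e·c) ≈ 2.42631024 pm:
cos θ = 1 - Δλ/λ_C
cos θ = 1 - 0.8345/2.42631024
cos θ = 0.656062

θ = arccos(0.656062)
θ = 49.00°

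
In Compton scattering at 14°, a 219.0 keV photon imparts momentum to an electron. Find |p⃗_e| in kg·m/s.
2.8385e-23 kg·m/s

The electron is initially at rest, so by conservation of momentum:
p⃗_e = p⃗₀ − p⃗'  (incident photon momentum minus scattered photon momentum)

Photon momentum magnitudes (p = h/λ = E/c):
λ₀ = hc/E₀ = 5.6614 pm → p₀ = h/λ₀ = 1.1704e-22 kg·m/s
Δλ = λ_C(1 − cos 14°) = 0.0721 pm
λ' = 5.7335 pm → p' = h/λ' = 1.1557e-22 kg·m/s

The scattered photon makes angle θ = 14° with the incident direction, so by the law of cosines:
|p⃗_e|² = p₀² + p'² − 2p₀p'cos θ
|p⃗_e|² = (1.1704e-22)² + (1.1557e-22)² − 2·1.1704e-22·1.1557e-22·cos(14°)
|p⃗_e| = 2.8385e-23 kg·m/s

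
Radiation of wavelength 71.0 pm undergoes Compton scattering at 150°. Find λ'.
75.5276 pm

Using the Compton formula: λ' = λ + λ_C(1 − cos θ)

For θ = 150°, cos θ = -√3/2 (exact) ≈ -0.8660, so:
1 − cos 150° = 1 − (-√3/2) ≈ 1.8660

Δλ = λ_C × 1.8660 = 2.4263 × 1.8660 = 4.5276 pm

λ' = 71.0 + 4.5276 = 75.5276 pm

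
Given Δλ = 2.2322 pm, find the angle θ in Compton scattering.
85.41°

From the Compton formula Δλ = λ_C(1 - cos θ), we can solve for θ:

cos θ = 1 - Δλ/λ_C

Given:
- Δλ = 2.2322 pm
- λ_C = h/(m_e·c) ≈ 2.42631024 pm

cos θ = 1 - 2.2322/2.42631024
cos θ = 1 - 0.919998
cos θ = 0.080002

θ = arccos(0.080002)
θ = 85.41°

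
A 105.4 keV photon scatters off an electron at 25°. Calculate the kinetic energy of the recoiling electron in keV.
1.9983 keV

By energy conservation: K_e = E_initial - E_final

First find the scattered photon energy:
Initial wavelength: λ = hc/E = 11.7632 pm
Compton shift: Δλ = λ_C(1 - cos(25°)) = 0.2273 pm
Final wavelength: λ' = 11.7632 + 0.2273 = 11.9905 pm
Final photon energy: E' = hc/λ' = 103.4017 keV

Electron kinetic energy:
K_e = E - E' = 105.4000 - 103.4017 = 1.9983 keV

(Intermediate values are shown rounded; full precision is carried through to the final answer.)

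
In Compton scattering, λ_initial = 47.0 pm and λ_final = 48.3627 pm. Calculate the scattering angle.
64.00°

First find the wavelength shift:
Δλ = λ' - λ = 48.3627 - 47.0 = 1.3627 pm

Using Δλ = λ_C(1 - cos θ), with λ_C = h/(m_e·c) ≈ 2.42631024 pm:
cos θ = 1 - Δλ/λ_C
cos θ = 1 - 1.3627/2.42631024
cos θ = 0.438365

θ = arccos(0.438365)
θ = 64.00°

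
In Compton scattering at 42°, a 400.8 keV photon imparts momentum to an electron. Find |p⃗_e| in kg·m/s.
1.4459e-22 kg·m/s

The electron is initially at rest, so by conservation of momentum:
p⃗_e = p⃗₀ − p⃗'  (incident photon momentum minus scattered photon momentum)

Photon momentum magnitudes (p = h/λ = E/c):
λ₀ = hc/E₀ = 3.0934 pm → p₀ = h/λ₀ = 2.1420e-22 kg·m/s
Δλ = λ_C(1 − cos 42°) = 0.6232 pm
λ' = 3.7166 pm → p' = h/λ' = 1.7828e-22 kg·m/s

The scattered photon makes angle θ = 42° with the incident direction, so by the law of cosines:
|p⃗_e|² = p₀² + p'² − 2p₀p'cos θ
|p⃗_e|² = (2.1420e-22)² + (1.7828e-22)² − 2·2.1420e-22·1.7828e-22·cos(42°)
|p⃗_e| = 1.4459e-22 kg·m/s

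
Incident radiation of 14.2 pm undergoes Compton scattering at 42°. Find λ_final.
14.8232 pm

Using the Compton scattering formula:
λ' = λ + Δλ = λ + λ_C(1 - cos θ)

Given:
- Initial wavelength λ = 14.2 pm
- Scattering angle θ = 42°
- Compton wavelength λ_C ≈ 2.4263 pm

Calculate the shift:
Δλ = 2.4263 × (1 - cos(42°))
Δλ = 2.4263 × 0.2569
Δλ = 0.6232 pm

Final wavelength:
λ' = 14.2 + 0.6232 = 14.8232 pm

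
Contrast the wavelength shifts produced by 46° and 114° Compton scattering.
114° produces the larger shift by a factor of 4.607

Calculate both shifts using Δλ = λ_C(1 - cos θ):

For θ₁ = 46°:
Δλ₁ = 2.4263 × (1 - cos(46°))
Δλ₁ = 2.4263 × 0.3053
Δλ₁ = 0.7409 pm

For θ₂ = 114°:
Δλ₂ = 2.4263 × (1 - cos(114°))
Δλ₂ = 2.4263 × 1.4067
Δλ₂ = 3.4132 pm

The 114° angle produces the larger shift.
Ratio: 3.4132/0.7409 = 4.607

(Intermediate values are shown rounded; full precision is carried through to the final answer.)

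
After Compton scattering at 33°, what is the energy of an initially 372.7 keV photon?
333.4626 keV

First convert energy to wavelength:
λ = hc/E, with hc ≈ 1239.842 keV·pm (i.e. 1239.842 eV·nm)

For E = 372.7 keV = 372700 eV:
λ = 1239.842 keV·pm / 372.7 keV
λ = 3.3266 pm

Calculate the Compton shift:
Δλ = λ_C(1 - cos(33°)) = 2.4263 × 0.1613
Δλ = 0.3914 pm

Final wavelength:
λ' = 3.3266 + 0.3914 = 3.7181 pm

Final energy:
E' = hc/λ' = 1239.842 / 3.7181 = 333.4626 keV

(Intermediate values are shown rounded; full precision is carried through to the final answer.)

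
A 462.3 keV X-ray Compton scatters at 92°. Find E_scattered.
238.7578 keV

First convert energy to wavelength:
λ = hc/E, with hc ≈ 1239.842 keV·pm (i.e. 1239.842 eV·nm)

For E = 462.3 keV = 462300 eV:
λ = 1239.842 keV·pm / 462.3 keV
λ = 2.6819 pm

Calculate the Compton shift:
Δλ = λ_C(1 - cos(92°)) = 2.4263 × 1.0349
Δλ = 2.5110 pm

Final wavelength:
λ' = 2.6819 + 2.5110 = 5.1929 pm

Final energy:
E' = hc/λ' = 1239.842 / 5.1929 = 238.7578 keV

(Intermediate values are shown rounded; full precision is carried through to the final answer.)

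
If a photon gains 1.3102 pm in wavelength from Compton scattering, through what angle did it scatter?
62.61°

From the Compton formula Δλ = λ_C(1 - cos θ), we can solve for θ:

cos θ = 1 - Δλ/λ_C

Given:
- Δλ = 1.3102 pm
- λ_C = h/(m_e·c) ≈ 2.42631024 pm

cos θ = 1 - 1.3102/2.42631024
cos θ = 1 - 0.539997
cos θ = 0.460003

θ = arccos(0.460003)
θ = 62.61°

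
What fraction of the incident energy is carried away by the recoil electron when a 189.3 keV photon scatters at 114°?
0.3426 (or 34.26%)

Calculate initial and final photon energies:

Initial: E₀ = 189.3 keV → λ₀ = 6.5496 pm
Compton shift: Δλ = 3.4132 pm
Final wavelength: λ' = 9.9628 pm
Final energy: E' = 124.4472 keV

Fractional energy loss:
(E₀ - E')/E₀ = (189.3000 - 124.4472)/189.3000
= 64.8528/189.3000
= 0.3426
= 34.26%

(Intermediate values are shown rounded; full precision is carried through to the final answer.)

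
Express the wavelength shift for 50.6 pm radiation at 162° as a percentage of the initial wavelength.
9.3555%

Calculate the Compton shift:
Δλ = λ_C(1 - cos(162°))
Δλ = 2.4263 × (1 - cos(162°))
Δλ = 2.4263 × 1.9511
Δλ = 4.7339 pm

Percentage change:
(Δλ/λ₀) × 100 = (4.7339/50.6) × 100
= 9.3555%

(Intermediate values are shown rounded; full precision is carried through to the final answer.)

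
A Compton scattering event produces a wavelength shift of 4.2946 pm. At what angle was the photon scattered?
140.36°

From the Compton formula Δλ = λ_C(1 - cos θ), we can solve for θ:

cos θ = 1 - Δλ/λ_C

Given:
- Δλ = 4.2946 pm
- λ_C = h/(m_e·c) ≈ 2.42631024 pm

cos θ = 1 - 4.2946/2.42631024
cos θ = 1 - 1.770013
cos θ = -0.770013

θ = arccos(-0.770013)
θ = 140.36°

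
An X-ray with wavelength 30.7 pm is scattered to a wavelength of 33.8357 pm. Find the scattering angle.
107.00°

First find the wavelength shift:
Δλ = λ' - λ = 33.8357 - 30.7 = 3.1357 pm

Using Δλ = λ_C(1 - cos θ), with λ_C = h/(m_e·c) ≈ 2.42631024 pm:
cos θ = 1 - Δλ/λ_C
cos θ = 1 - 3.1357/2.42631024
cos θ = -0.292374

θ = arccos(-0.292374)
θ = 107.00°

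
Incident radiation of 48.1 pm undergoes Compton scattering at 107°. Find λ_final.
51.2357 pm

Using the Compton scattering formula:
λ' = λ + Δλ = λ + λ_C(1 - cos θ)

Given:
- Initial wavelength λ = 48.1 pm
- Scattering angle θ = 107°
- Compton wavelength λ_C ≈ 2.4263 pm

Calculate the shift:
Δλ = 2.4263 × (1 - cos(107°))
Δλ = 2.4263 × 1.2924
Δλ = 3.1357 pm

Final wavelength:
λ' = 48.1 + 3.1357 = 51.2357 pm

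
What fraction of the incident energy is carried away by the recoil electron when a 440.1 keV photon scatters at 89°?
0.4584 (or 45.84%)

Calculate initial and final photon energies:

Initial: E₀ = 440.1 keV → λ₀ = 2.8172 pm
Compton shift: Δλ = 2.3840 pm
Final wavelength: λ' = 5.2011 pm
Final energy: E' = 238.3785 keV

Fractional energy loss:
(E₀ - E')/E₀ = (440.1000 - 238.3785)/440.1000
= 201.7215/440.1000
= 0.4584
= 45.84%

(Intermediate values are shown rounded; full precision is carried through to the final answer.)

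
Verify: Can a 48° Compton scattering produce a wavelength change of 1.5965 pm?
No, inconsistent

Calculate the expected shift for θ = 48°:

Δλ_expected = λ_C(1 - cos(48°))
Δλ_expected = 2.4263 × (1 - cos(48°))
Δλ_expected = 2.4263 × 0.3309
Δλ_expected = 0.8028 pm

Given shift: 1.5965 pm
Expected shift: 0.8028 pm
Difference: 0.7937 pm

The values do not match. The given shift corresponds to θ ≈ 70.0°, not 48°.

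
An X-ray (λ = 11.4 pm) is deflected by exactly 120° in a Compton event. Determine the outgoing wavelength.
15.0395 pm

Using the Compton formula: λ' = λ + λ_C(1 − cos θ)

For θ = 120°, cos θ = -1/2 (exact) = -0.5000, so:
1 − cos 120° = 1 − (-1/2) = 1.5000

Δλ = λ_C × 1.5000 = 2.4263 × 1.5000 = 3.6395 pm

λ' = 11.4 + 3.6395 = 15.0395 pm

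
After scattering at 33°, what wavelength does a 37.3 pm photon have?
37.6914 pm

Using the Compton scattering formula:
λ' = λ + Δλ = λ + λ_C(1 - cos θ)

Given:
- Initial wavelength λ = 37.3 pm
- Scattering angle θ = 33°
- Compton wavelength λ_C ≈ 2.4263 pm

Calculate the shift:
Δλ = 2.4263 × (1 - cos(33°))
Δλ = 2.4263 × 0.1613
Δλ = 0.3914 pm

Final wavelength:
λ' = 37.3 + 0.3914 = 37.6914 pm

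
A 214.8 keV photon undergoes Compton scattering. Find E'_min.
116.6943 keV (at θ = 180°)

The scattered photon has minimum energy when its wavelength is maximum, i.e., when the Compton shift Δλ = λ_C(1 − cos θ) is maximum. This occurs at θ = 180° (backscattering), giving Δλ_max = 2λ_C = 4.8526 pm.

Initial wavelength: λ₀ = hc/E₀ = 5.7721 pm
Maximum final wavelength: λ'_max = λ₀ + 2λ_C = 5.7721 + 4.8526 = 10.6247 pm
Minimum final energy: E'_min = hc/λ'_max = 116.6943 keV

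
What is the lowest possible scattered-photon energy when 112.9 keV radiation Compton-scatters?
78.3006 keV (at θ = 180°)

The scattered photon has minimum energy when its wavelength is maximum, i.e., when the Compton shift Δλ = λ_C(1 − cos θ) is maximum. This occurs at θ = 180° (backscattering), giving Δλ_max = 2λ_C = 4.8526 pm.

Initial wavelength: λ₀ = hc/E₀ = 10.9818 pm
Maximum final wavelength: λ'_max = λ₀ + 2λ_C = 10.9818 + 4.8526 = 15.8344 pm
Minimum final energy: E'_min = hc/λ'_max = 78.3006 keV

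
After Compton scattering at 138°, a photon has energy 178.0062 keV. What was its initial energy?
453.1998 keV

Convert final energy to wavelength (hc ≈ 1239.842 keV·pm):
λ' = hc/E' = 1239.842 / 178.0062 = 6.9652 pm

Calculate the Compton shift:
Δλ = λ_C(1 - cos(138°))
Δλ = 2.4263 × (1 - cos(138°))
Δλ = 4.2294 pm

Initial wavelength:
λ = λ' - Δλ = 6.9652 - 4.2294 = 2.7358 pm

Initial energy:
E = hc/λ = 1239.842 / 2.7358 = 453.1998 keV

(Intermediate values are shown rounded; full precision is carried through to the final answer.)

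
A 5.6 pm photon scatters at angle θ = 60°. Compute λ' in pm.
6.8132 pm

Using the Compton scattering formula:
λ' = λ + Δλ = λ + λ_C(1 - cos θ)

Given:
- Initial wavelength λ = 5.6 pm
- Scattering angle θ = 60°
- Compton wavelength λ_C ≈ 2.4263 pm

Calculate the shift:
Δλ = 2.4263 × (1 - cos(60°))
Δλ = 2.4263 × 0.5000
Δλ = 1.2132 pm

Final wavelength:
λ' = 5.6 + 1.2132 = 6.8132 pm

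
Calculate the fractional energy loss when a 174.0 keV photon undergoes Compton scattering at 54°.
0.1231 (or 12.31%)

Calculate initial and final photon energies:

Initial: E₀ = 174.0 keV → λ₀ = 7.1255 pm
Compton shift: Δλ = 1.0002 pm
Final wavelength: λ' = 8.1257 pm
Final energy: E' = 152.5830 keV

Fractional energy loss:
(E₀ - E')/E₀ = (174.0000 - 152.5830)/174.0000
= 21.4170/174.0000
= 0.1231
= 12.31%

(Intermediate values are shown rounded; full precision is carried through to the final answer.)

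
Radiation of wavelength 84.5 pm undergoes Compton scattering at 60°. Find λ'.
85.7132 pm

Using the Compton formula: λ' = λ + λ_C(1 − cos θ)

For θ = 60°, cos θ = 1/2 (exact) = 0.5000, so:
1 − cos 60° = 1 − (1/2) = 0.5000

Δλ = λ_C × 0.5000 = 2.4263 × 0.5000 = 1.2132 pm

λ' = 84.5 + 1.2132 = 85.7132 pm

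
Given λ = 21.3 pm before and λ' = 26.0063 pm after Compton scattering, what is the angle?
160.00°

First find the wavelength shift:
Δλ = λ' - λ = 26.0063 - 21.3 = 4.7063 pm

Using Δλ = λ_C(1 - cos θ), with λ_C = h/(m_e·c) ≈ 2.42631024 pm:
cos θ = 1 - Δλ/λ_C
cos θ = 1 - 4.7063/2.42631024
cos θ = -0.939694

θ = arccos(-0.939694)
θ = 160.00°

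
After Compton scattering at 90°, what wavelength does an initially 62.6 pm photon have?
65.0263 pm

Using the Compton formula: λ' = λ + λ_C(1 − cos θ)

For θ = 90°, cos θ = 0 (exact) = 0.0000, so:
1 − cos 90° = 1 − (0) = 1.0000

Δλ = λ_C × 1.0000 = 2.4263 × 1.0000 = 2.4263 pm

λ' = 62.6 + 2.4263 = 65.0263 pm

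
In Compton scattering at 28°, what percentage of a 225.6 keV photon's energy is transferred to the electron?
0.0491 (or 4.91%)

Calculate initial and final photon energies:

Initial: E₀ = 225.6 keV → λ₀ = 5.4958 pm
Compton shift: Δλ = 0.2840 pm
Final wavelength: λ' = 5.7798 pm
Final energy: E' = 214.5145 keV

Fractional energy loss:
(E₀ - E')/E₀ = (225.6000 - 214.5145)/225.6000
= 11.0855/225.6000
= 0.0491
= 4.91%

(Intermediate values are shown rounded; full precision is carried through to the final answer.)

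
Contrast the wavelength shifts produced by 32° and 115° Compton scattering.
115° produces the larger shift by a factor of 9.362

Calculate both shifts using Δλ = λ_C(1 - cos θ):

For θ₁ = 32°:
Δλ₁ = 2.4263 × (1 - cos(32°))
Δλ₁ = 2.4263 × 0.1520
Δλ₁ = 0.3687 pm

For θ₂ = 115°:
Δλ₂ = 2.4263 × (1 - cos(115°))
Δλ₂ = 2.4263 × 1.4226
Δλ₂ = 3.4517 pm

The 115° angle produces the larger shift.
Ratio: 3.4517/0.3687 = 9.362

(Intermediate values are shown rounded; full precision is carried through to the final answer.)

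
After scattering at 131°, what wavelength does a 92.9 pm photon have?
96.9181 pm

Using the Compton scattering formula:
λ' = λ + Δλ = λ + λ_C(1 - cos θ)

Given:
- Initial wavelength λ = 92.9 pm
- Scattering angle θ = 131°
- Compton wavelength λ_C ≈ 2.4263 pm

Calculate the shift:
Δλ = 2.4263 × (1 - cos(131°))
Δλ = 2.4263 × 1.6561
Δλ = 4.0181 pm

Final wavelength:
λ' = 92.9 + 4.0181 = 96.9181 pm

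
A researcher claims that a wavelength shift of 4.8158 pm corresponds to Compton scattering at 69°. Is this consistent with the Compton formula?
No, inconsistent

Calculate the expected shift for θ = 69°:

Δλ_expected = λ_C(1 - cos(69°))
Δλ_expected = 2.4263 × (1 - cos(69°))
Δλ_expected = 2.4263 × 0.6416
Δλ_expected = 1.5568 pm

Given shift: 4.8158 pm
Expected shift: 1.5568 pm
Difference: 3.2590 pm

The values do not match. The given shift corresponds to θ ≈ 170.0°, not 69°.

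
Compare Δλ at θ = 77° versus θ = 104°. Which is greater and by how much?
104° produces the larger shift by a factor of 1.602

Calculate both shifts using Δλ = λ_C(1 - cos θ):

For θ₁ = 77°:
Δλ₁ = 2.4263 × (1 - cos(77°))
Δλ₁ = 2.4263 × 0.7750
Δλ₁ = 1.8805 pm

For θ₂ = 104°:
Δλ₂ = 2.4263 × (1 - cos(104°))
Δλ₂ = 2.4263 × 1.2419
Δλ₂ = 3.0133 pm

The 104° angle produces the larger shift.
Ratio: 3.0133/1.8805 = 1.602

(Intermediate values are shown rounded; full precision is carried through to the final answer.)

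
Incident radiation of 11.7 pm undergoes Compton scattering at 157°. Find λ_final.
16.3597 pm

Using the Compton scattering formula:
λ' = λ + Δλ = λ + λ_C(1 - cos θ)

Given:
- Initial wavelength λ = 11.7 pm
- Scattering angle θ = 157°
- Compton wavelength λ_C ≈ 2.4263 pm

Calculate the shift:
Δλ = 2.4263 × (1 - cos(157°))
Δλ = 2.4263 × 1.9205
Δλ = 4.6597 pm

Final wavelength:
λ' = 11.7 + 4.6597 = 16.3597 pm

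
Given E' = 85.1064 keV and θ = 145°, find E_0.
122.1000 keV

Convert final energy to wavelength (hc ≈ 1239.842 keV·pm):
λ' = hc/E' = 1239.842 / 85.1064 = 14.5681 pm

Calculate the Compton shift:
Δλ = λ_C(1 - cos(145°))
Δλ = 2.4263 × (1 - cos(145°))
Δλ = 4.4138 pm

Initial wavelength:
λ = λ' - Δλ = 14.5681 - 4.4138 = 10.1543 pm

Initial energy:
E = hc/λ = 1239.842 / 10.1543 = 122.1000 keV

(Intermediate values are shown rounded; full precision is carried through to the final answer.)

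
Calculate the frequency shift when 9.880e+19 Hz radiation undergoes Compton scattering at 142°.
5.814e+19 Hz (decrease)

Convert frequency to wavelength (c = 299792458 m/s):
λ₀ = c/f₀ = 299792458/9.880e+19 = 3.0343366e-12 m = 3.0343 pm

Calculate Compton shift:
Δλ = λ_C(1 - cos(142°)) = 4.3383 pm

Final wavelength:
λ' = λ₀ + Δλ = 3.0343 + 4.3383 = 7.3726 pm

Final frequency:
f' = c/λ' = 299792458/7.3726054e-12 = 4.0663028e+19 Hz

Frequency shift (decrease):
Δf = f₀ - f' = 9.880e+19 - 4.0663028e+19 = 5.814e+19 Hz

(Intermediate values are shown rounded; full precision is carried through to the final answer.)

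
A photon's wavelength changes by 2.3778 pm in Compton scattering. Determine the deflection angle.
88.85°

From the Compton formula Δλ = λ_C(1 - cos θ), we can solve for θ:

cos θ = 1 - Δλ/λ_C

Given:
- Δλ = 2.3778 pm
- λ_C = h/(m_e·c) ≈ 2.42631024 pm

cos θ = 1 - 2.3778/2.42631024
cos θ = 1 - 0.980007
cos θ = 0.019993

θ = arccos(0.019993)
θ = 88.85°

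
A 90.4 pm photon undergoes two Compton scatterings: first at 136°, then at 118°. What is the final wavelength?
98.1370 pm

Apply Compton shift twice:

First scattering at θ₁ = 136°:
Δλ₁ = λ_C(1 - cos(136°))
Δλ₁ = 2.4263 × 1.7193
Δλ₁ = 4.1717 pm

After first scattering:
λ₁ = 90.4 + 4.1717 = 94.5717 pm

Second scattering at θ₂ = 118°:
Δλ₂ = λ_C(1 - cos(118°))
Δλ₂ = 2.4263 × 1.4695
Δλ₂ = 3.5654 pm

Final wavelength:
λ₂ = 94.5717 + 3.5654 = 98.1370 pm

Total shift: Δλ_total = 4.1717 + 3.5654 = 7.7370 pm

(Intermediate values are shown rounded; full precision is carried through to the final answer.)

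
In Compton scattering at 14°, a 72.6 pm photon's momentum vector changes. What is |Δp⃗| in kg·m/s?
2.2235e-24 kg·m/s

Photon momentum magnitude is p = h/λ.

Initial momentum:
p₀ = h/λ = 6.6261e-34/7.2600e-11 = 9.1268e-24 kg·m/s

After scattering:
λ' = λ + Δλ = 72.6 + 0.0721 = 72.6721 pm
p' = h/λ' = 6.6261e-34/7.2672e-11 = 9.1178e-24 kg·m/s

Momentum is a vector; the scattered photon's direction makes angle θ = 14° with the incident direction. The magnitude of the vector change Δp⃗ = p⃗₀ − p⃗' is found from the law of cosines:
|Δp⃗|² = p₀² + p'² − 2p₀p'cos θ
|Δp⃗|² = (9.1268e-24)² + (9.1178e-24)² − 2·9.1268e-24·9.1178e-24·cos(14°)
|Δp⃗| = 2.2235e-24 kg·m/s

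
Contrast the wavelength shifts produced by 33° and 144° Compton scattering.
144° produces the larger shift by a factor of 11.213

Calculate both shifts using Δλ = λ_C(1 - cos θ):

For θ₁ = 33°:
Δλ₁ = 2.4263 × (1 - cos(33°))
Δλ₁ = 2.4263 × 0.1613
Δλ₁ = 0.3914 pm

For θ₂ = 144°:
Δλ₂ = 2.4263 × (1 - cos(144°))
Δλ₂ = 2.4263 × 1.8090
Δλ₂ = 4.3892 pm

The 144° angle produces the larger shift.
Ratio: 4.3892/0.3914 = 11.213

(Intermediate values are shown rounded; full precision is carried through to the final answer.)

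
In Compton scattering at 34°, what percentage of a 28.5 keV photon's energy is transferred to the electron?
0.0094 (or 0.94%)

Calculate initial and final photon energies:

Initial: E₀ = 28.5 keV → λ₀ = 43.5032 pm
Compton shift: Δλ = 0.4148 pm
Final wavelength: λ' = 43.9180 pm
Final energy: E' = 28.2308 keV

Fractional energy loss:
(E₀ - E')/E₀ = (28.5000 - 28.2308)/28.5000
= 0.2692/28.5000
= 0.0094
= 0.94%

(Intermediate values are shown rounded; full precision is carried through to the final answer.)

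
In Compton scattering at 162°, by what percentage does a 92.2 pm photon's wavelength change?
5.1343%

Calculate the Compton shift:
Δλ = λ_C(1 - cos(162°))
Δλ = 2.4263 × (1 - cos(162°))
Δλ = 2.4263 × 1.9511
Δλ = 4.7339 pm

Percentage change:
(Δλ/λ₀) × 100 = (4.7339/92.2) × 100
= 5.1343%

(Intermediate values are shown rounded; full precision is carried through to the final answer.)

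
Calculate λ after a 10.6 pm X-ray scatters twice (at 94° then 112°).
16.5308 pm

Apply Compton shift twice:

First scattering at θ₁ = 94°:
Δλ₁ = λ_C(1 - cos(94°))
Δλ₁ = 2.4263 × 1.0698
Δλ₁ = 2.5956 pm

After first scattering:
λ₁ = 10.6 + 2.5956 = 13.1956 pm

Second scattering at θ₂ = 112°:
Δλ₂ = λ_C(1 - cos(112°))
Δλ₂ = 2.4263 × 1.3746
Δλ₂ = 3.3352 pm

Final wavelength:
λ₂ = 13.1956 + 3.3352 = 16.5308 pm

Total shift: Δλ_total = 2.5956 + 3.3352 = 5.9308 pm

(Intermediate values are shown rounded; full precision is carried through to the final answer.)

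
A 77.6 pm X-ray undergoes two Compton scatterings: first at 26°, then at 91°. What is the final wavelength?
80.3142 pm

Apply Compton shift twice:

First scattering at θ₁ = 26°:
Δλ₁ = λ_C(1 - cos(26°))
Δλ₁ = 2.4263 × 0.1012
Δλ₁ = 0.2456 pm

After first scattering:
λ₁ = 77.6 + 0.2456 = 77.8456 pm

Second scattering at θ₂ = 91°:
Δλ₂ = λ_C(1 - cos(91°))
Δλ₂ = 2.4263 × 1.0175
Δλ₂ = 2.4687 pm

Final wavelength:
λ₂ = 77.8456 + 2.4687 = 80.3142 pm

Total shift: Δλ_total = 0.2456 + 2.4687 = 2.7142 pm

(Intermediate values are shown rounded; full precision is carried through to the final answer.)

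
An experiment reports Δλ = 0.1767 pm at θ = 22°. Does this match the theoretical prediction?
Yes, consistent

Calculate the expected shift for θ = 22°:

Δλ_expected = λ_C(1 - cos(22°))
Δλ_expected = 2.4263 × (1 - cos(22°))
Δλ_expected = 2.4263 × 0.0728
Δλ_expected = 0.1767 pm

Given shift: 0.1767 pm
Expected shift: 0.1767 pm
Difference: 0.0000 pm

The values match. This is consistent with Compton scattering at the stated angle.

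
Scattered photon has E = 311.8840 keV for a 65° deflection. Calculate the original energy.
481.5999 keV

Convert final energy to wavelength (hc ≈ 1239.842 keV·pm):
λ' = hc/E' = 1239.842 / 311.8840 = 3.9753 pm

Calculate the Compton shift:
Δλ = λ_C(1 - cos(65°))
Δλ = 2.4263 × (1 - cos(65°))
Δλ = 1.4009 pm

Initial wavelength:
λ = λ' - Δλ = 3.9753 - 1.4009 = 2.5744 pm

Initial energy:
E = hc/λ = 1239.842 / 2.5744 = 481.5999 keV

(Intermediate values are shown rounded; full precision is carried through to the final answer.)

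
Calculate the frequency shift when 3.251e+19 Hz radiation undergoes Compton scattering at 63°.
4.084e+18 Hz (decrease)

Convert frequency to wavelength (c = 299792458 m/s):
λ₀ = c/f₀ = 299792458/3.251e+19 = 9.2215459e-12 m = 9.2215 pm

Calculate Compton shift:
Δλ = λ_C(1 - cos(63°)) = 1.3248 pm

Final wavelength:
λ' = λ₀ + Δλ = 9.2215 + 1.3248 = 10.5463 pm

Final frequency:
f' = c/λ' = 299792458/1.0546334e-11 = 2.8426224e+19 Hz

Frequency shift (decrease):
Δf = f₀ - f' = 3.251e+19 - 2.8426224e+19 = 4.084e+18 Hz

(Intermediate values are shown rounded; full precision is carried through to the final answer.)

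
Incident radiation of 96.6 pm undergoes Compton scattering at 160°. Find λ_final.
101.3063 pm

Using the Compton scattering formula:
λ' = λ + Δλ = λ + λ_C(1 - cos θ)

Given:
- Initial wavelength λ = 96.6 pm
- Scattering angle θ = 160°
- Compton wavelength λ_C ≈ 2.4263 pm

Calculate the shift:
Δλ = 2.4263 × (1 - cos(160°))
Δλ = 2.4263 × 1.9397
Δλ = 4.7063 pm

Final wavelength:
λ' = 96.6 + 4.7063 = 101.3063 pm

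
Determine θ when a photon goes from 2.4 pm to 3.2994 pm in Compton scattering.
51.00°

First find the wavelength shift:
Δλ = λ' - λ = 3.2994 - 2.4 = 0.8994 pm

Using Δλ = λ_C(1 - cos θ), with λ_C = h/(m_e·c) ≈ 2.42631024 pm:
cos θ = 1 - Δλ/λ_C
cos θ = 1 - 0.8994/2.42631024
cos θ = 0.629314

θ = arccos(0.629314)
θ = 51.00°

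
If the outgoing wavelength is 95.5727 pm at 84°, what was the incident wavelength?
93.4000 pm

From λ' = λ + Δλ, we have λ = λ' - Δλ

First calculate the Compton shift:
Δλ = λ_C(1 - cos θ)
Δλ = 2.4263 × (1 - cos(84°))
Δλ = 2.4263 × 0.8955
Δλ = 2.1727 pm

Initial wavelength:
λ = λ' - Δλ
λ = 95.5727 - 2.1727
λ = 93.4000 pm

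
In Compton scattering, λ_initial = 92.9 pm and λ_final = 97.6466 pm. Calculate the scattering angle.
163.00°

First find the wavelength shift:
Δλ = λ' - λ = 97.6466 - 92.9 = 4.7466 pm

Using Δλ = λ_C(1 - cos θ), with λ_C = h/(m_e·c) ≈ 2.42631024 pm:
cos θ = 1 - Δλ/λ_C
cos θ = 1 - 4.7466/2.42631024
cos θ = -0.956304

θ = arccos(-0.956304)
θ = 163.00°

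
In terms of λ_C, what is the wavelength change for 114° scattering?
1.4067 λ_C

The Compton shift formula is:
Δλ = λ_C(1 - cos θ)

Dividing both sides by λ_C:
Δλ/λ_C = 1 - cos θ

For θ = 114°:
Δλ/λ_C = 1 - cos(114°)
Δλ/λ_C = 1 - -0.4067
Δλ/λ_C = 1.4067

This means the shift is 1.4067 × λ_C = 3.4132 pm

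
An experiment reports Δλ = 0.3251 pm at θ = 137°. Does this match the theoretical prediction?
No, inconsistent

Calculate the expected shift for θ = 137°:

Δλ_expected = λ_C(1 - cos(137°))
Δλ_expected = 2.4263 × (1 - cos(137°))
Δλ_expected = 2.4263 × 1.7314
Δλ_expected = 4.2008 pm

Given shift: 0.3251 pm
Expected shift: 4.2008 pm
Difference: 3.8757 pm

The values do not match. The given shift corresponds to θ ≈ 30.0°, not 137°.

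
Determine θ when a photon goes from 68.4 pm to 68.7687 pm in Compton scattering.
32.00°

First find the wavelength shift:
Δλ = λ' - λ = 68.7687 - 68.4 = 0.3687 pm

Using Δλ = λ_C(1 - cos θ), with λ_C = h/(m_e·c) ≈ 2.42631024 pm:
cos θ = 1 - Δλ/λ_C
cos θ = 1 - 0.3687/2.42631024
cos θ = 0.848041

θ = arccos(0.848041)
θ = 32.00°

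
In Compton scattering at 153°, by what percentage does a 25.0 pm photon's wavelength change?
18.3527%

Calculate the Compton shift:
Δλ = λ_C(1 - cos(153°))
Δλ = 2.4263 × (1 - cos(153°))
Δλ = 2.4263 × 1.8910
Δλ = 4.5882 pm

Percentage change:
(Δλ/λ₀) × 100 = (4.5882/25.0) × 100
= 18.3527%

(Intermediate values are shown rounded; full precision is carried through to the final answer.)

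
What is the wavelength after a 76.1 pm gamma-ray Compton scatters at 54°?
77.1002 pm

Using the Compton scattering formula:
λ' = λ + Δλ = λ + λ_C(1 - cos θ)

Given:
- Initial wavelength λ = 76.1 pm
- Scattering angle θ = 54°
- Compton wavelength λ_C ≈ 2.4263 pm

Calculate the shift:
Δλ = 2.4263 × (1 - cos(54°))
Δλ = 2.4263 × 0.4122
Δλ = 1.0002 pm

Final wavelength:
λ' = 76.1 + 1.0002 = 77.1002 pm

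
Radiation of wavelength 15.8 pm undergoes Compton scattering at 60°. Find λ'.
17.0132 pm

Using the Compton formula: λ' = λ + λ_C(1 − cos θ)

For θ = 60°, cos θ = 1/2 (exact) = 0.5000, so:
1 − cos 60° = 1 − (1/2) = 0.5000

Δλ = λ_C × 0.5000 = 2.4263 × 0.5000 = 1.2132 pm

λ' = 15.8 + 1.2132 = 17.0132 pm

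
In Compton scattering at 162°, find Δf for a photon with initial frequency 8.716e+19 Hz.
5.048e+19 Hz (decrease)

Convert frequency to wavelength (c = 299792458 m/s):
λ₀ = c/f₀ = 299792458/8.716e+19 = 3.4395647e-12 m = 3.4396 pm

Calculate Compton shift:
Δλ = λ_C(1 - cos(162°)) = 4.7339 pm

Final wavelength:
λ' = λ₀ + Δλ = 3.4396 + 4.7339 = 8.1734 pm

Final frequency:
f' = c/λ' = 299792458/8.1734331e-12 = 3.6678891e+19 Hz

Frequency shift (decrease):
Δf = f₀ - f' = 8.716e+19 - 3.6678891e+19 = 5.048e+19 Hz

(Intermediate values are shown rounded; full precision is carried through to the final answer.)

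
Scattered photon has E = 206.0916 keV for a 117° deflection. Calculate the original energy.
498.3001 keV

Convert final energy to wavelength (hc ≈ 1239.842 keV·pm):
λ' = hc/E' = 1239.842 / 206.0916 = 6.0160 pm

Calculate the Compton shift:
Δλ = λ_C(1 - cos(117°))
Δλ = 2.4263 × (1 - cos(117°))
Δλ = 3.5278 pm

Initial wavelength:
λ = λ' - Δλ = 6.0160 - 3.5278 = 2.4881 pm

Initial energy:
E = hc/λ = 1239.842 / 2.4881 = 498.3001 keV

(Intermediate values are shown rounded; full precision is carried through to the final answer.)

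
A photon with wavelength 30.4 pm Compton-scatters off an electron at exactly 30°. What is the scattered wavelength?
30.7251 pm

Using the Compton formula: λ' = λ + λ_C(1 − cos θ)

For θ = 30°, cos θ = √3/2 (exact) ≈ 0.8660, so:
1 − cos 30° = 1 − (√3/2) ≈ 0.1340

Δλ = λ_C × 0.1340 = 2.4263 × 0.1340 = 0.3251 pm

λ' = 30.4 + 0.3251 = 30.7251 pm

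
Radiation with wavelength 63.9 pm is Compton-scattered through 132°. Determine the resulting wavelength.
67.9498 pm

Using the Compton scattering formula:
λ' = λ + Δλ = λ + λ_C(1 - cos θ)

Given:
- Initial wavelength λ = 63.9 pm
- Scattering angle θ = 132°
- Compton wavelength λ_C ≈ 2.4263 pm

Calculate the shift:
Δλ = 2.4263 × (1 - cos(132°))
Δλ = 2.4263 × 1.6691
Δλ = 4.0498 pm

Final wavelength:
λ' = 63.9 + 4.0498 = 67.9498 pm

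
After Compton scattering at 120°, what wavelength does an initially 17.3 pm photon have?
20.9395 pm

Using the Compton formula: λ' = λ + λ_C(1 − cos θ)

For θ = 120°, cos θ = -1/2 (exact) = -0.5000, so:
1 − cos 120° = 1 − (-1/2) = 1.5000

Δλ = λ_C × 1.5000 = 2.4263 × 1.5000 = 3.6395 pm

λ' = 17.3 + 3.6395 = 20.9395 pm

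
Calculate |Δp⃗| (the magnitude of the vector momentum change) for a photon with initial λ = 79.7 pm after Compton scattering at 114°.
1.3660e-23 kg·m/s

Photon momentum magnitude is p = h/λ.

Initial momentum:
p₀ = h/λ = 6.6261e-34/7.9700e-11 = 8.3138e-24 kg·m/s

After scattering:
λ' = λ + Δλ = 79.7 + 3.4132 = 83.1132 pm
p' = h/λ' = 6.6261e-34/8.3113e-11 = 7.9723e-24 kg·m/s

Momentum is a vector; the scattered photon's direction makes angle θ = 114° with the incident direction. The magnitude of the vector change Δp⃗ = p⃗₀ − p⃗' is found from the law of cosines:
|Δp⃗|² = p₀² + p'² − 2p₀p'cos θ
|Δp⃗|² = (8.3138e-24)² + (7.9723e-24)² − 2·8.3138e-24·7.9723e-24·cos(114°)
|Δp⃗| = 1.3660e-23 kg·m/s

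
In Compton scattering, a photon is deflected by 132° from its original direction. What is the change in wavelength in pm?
4.0498 pm

Using the Compton scattering formula:
Δλ = λ_C(1 - cos θ)

where λ_C = h/(m_e·c) ≈ 2.4263 pm is the Compton wavelength of an electron.

For θ = 132°:
cos(132°) = -0.6691
1 - cos(132°) = 1.6691

Δλ = 2.4263 × 1.6691
Δλ = 4.0498 pm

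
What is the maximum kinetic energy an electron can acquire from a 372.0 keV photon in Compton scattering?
220.5325 keV

Maximum energy transfer occurs at θ = 180° (backscattering).

Initial photon: E₀ = 372.0 keV → λ₀ = 3.3329 pm

Maximum Compton shift (at 180°):
Δλ_max = 2λ_C = 2 × 2.4263 = 4.8526 pm

Final wavelength:
λ' = 3.3329 + 4.8526 = 8.1855 pm

Minimum photon energy (maximum energy to electron):
E'_min = hc/λ' = 151.4675 keV

Maximum electron kinetic energy:
K_max = E₀ - E'_min = 372.0000 - 151.4675 = 220.5325 keV

(Intermediate values are shown rounded; full precision is carried through to the final answer.)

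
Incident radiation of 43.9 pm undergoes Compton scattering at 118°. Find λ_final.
47.4654 pm

Using the Compton scattering formula:
λ' = λ + Δλ = λ + λ_C(1 - cos θ)

Given:
- Initial wavelength λ = 43.9 pm
- Scattering angle θ = 118°
- Compton wavelength λ_C ≈ 2.4263 pm

Calculate the shift:
Δλ = 2.4263 × (1 - cos(118°))
Δλ = 2.4263 × 1.4695
Δλ = 3.5654 pm

Final wavelength:
λ' = 43.9 + 3.5654 = 47.4654 pm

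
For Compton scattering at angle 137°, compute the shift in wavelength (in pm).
4.2008 pm

Using the Compton scattering formula:
Δλ = λ_C(1 - cos θ)

where λ_C = h/(m_e·c) ≈ 2.4263 pm is the Compton wavelength of an electron.

For θ = 137°:
cos(137°) = -0.7314
1 - cos(137°) = 1.7314

Δλ = 2.4263 × 1.7314
Δλ = 4.2008 pm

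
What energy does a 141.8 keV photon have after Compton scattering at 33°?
135.7239 keV

First convert energy to wavelength:
λ = hc/E, with hc ≈ 1239.842 keV·pm (i.e. 1239.842 eV·nm)

For E = 141.8 keV = 141800 eV:
λ = 1239.842 keV·pm / 141.8 keV
λ = 8.7436 pm

Calculate the Compton shift:
Δλ = λ_C(1 - cos(33°)) = 2.4263 × 0.1613
Δλ = 0.3914 pm

Final wavelength:
λ' = 8.7436 + 0.3914 = 9.1350 pm

Final energy:
E' = hc/λ' = 1239.842 / 9.1350 = 135.7239 keV

(Intermediate values are shown rounded; full precision is carried through to the final answer.)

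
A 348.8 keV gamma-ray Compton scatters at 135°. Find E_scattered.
161.0903 keV

First convert energy to wavelength:
λ = hc/E, with hc ≈ 1239.842 keV·pm (i.e. 1239.842 eV·nm)

For E = 348.8 keV = 348800 eV:
λ = 1239.842 keV·pm / 348.8 keV
λ = 3.5546 pm

Calculate the Compton shift:
Δλ = λ_C(1 - cos(135°)) = 2.4263 × 1.7071
Δλ = 4.1420 pm

Final wavelength:
λ' = 3.5546 + 4.1420 = 7.6966 pm

Final energy:
E' = hc/λ' = 1239.842 / 7.6966 = 161.0903 keV

(Intermediate values are shown rounded; full precision is carried through to the final answer.)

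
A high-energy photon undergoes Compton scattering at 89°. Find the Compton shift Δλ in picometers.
2.3840 pm

Using the Compton scattering formula:
Δλ = λ_C(1 - cos θ)

where λ_C = h/(m_e·c) ≈ 2.4263 pm is the Compton wavelength of an electron.

For θ = 89°:
cos(89°) = 0.0175
1 - cos(89°) = 0.9825

Δλ = 2.4263 × 0.9825
Δλ = 2.3840 pm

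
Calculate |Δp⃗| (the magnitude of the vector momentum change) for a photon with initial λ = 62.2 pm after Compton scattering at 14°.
2.5950e-24 kg·m/s

Photon momentum magnitude is p = h/λ.

Initial momentum:
p₀ = h/λ = 6.6261e-34/6.2200e-11 = 1.0653e-23 kg·m/s

After scattering:
λ' = λ + Δλ = 62.2 + 0.0721 = 62.2721 pm
p' = h/λ' = 6.6261e-34/6.2272e-11 = 1.0641e-23 kg·m/s

Momentum is a vector; the scattered photon's direction makes angle θ = 14° with the incident direction. The magnitude of the vector change Δp⃗ = p⃗₀ − p⃗' is found from the law of cosines:
|Δp⃗|² = p₀² + p'² − 2p₀p'cos θ
|Δp⃗|² = (1.0653e-23)² + (1.0641e-23)² − 2·1.0653e-23·1.0641e-23·cos(14°)
|Δp⃗| = 2.5950e-24 kg·m/s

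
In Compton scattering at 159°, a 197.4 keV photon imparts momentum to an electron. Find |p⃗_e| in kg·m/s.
1.6331e-22 kg·m/s

The electron is initially at rest, so by conservation of momentum:
p⃗_e = p⃗₀ − p⃗'  (incident photon momentum minus scattered photon momentum)

Photon momentum magnitudes (p = h/λ = E/c):
λ₀ = hc/E₀ = 6.2809 pm → p₀ = h/λ₀ = 1.0550e-22 kg·m/s
Δλ = λ_C(1 − cos 159°) = 4.6915 pm
λ' = 10.9723 pm → p' = h/λ' = 6.0389e-23 kg·m/s

The scattered photon makes angle θ = 159° with the incident direction, so by the law of cosines:
|p⃗_e|² = p₀² + p'² − 2p₀p'cos θ
|p⃗_e|² = (1.0550e-22)² + (6.0389e-23)² − 2·1.0550e-22·6.0389e-23·cos(159°)
|p⃗_e| = 1.6331e-22 kg·m/s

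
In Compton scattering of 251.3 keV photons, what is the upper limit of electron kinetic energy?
124.6088 keV

Maximum energy transfer occurs at θ = 180° (backscattering).

Initial photon: E₀ = 251.3 keV → λ₀ = 4.9337 pm

Maximum Compton shift (at 180°):
Δλ_max = 2λ_C = 2 × 2.4263 = 4.8526 pm

Final wavelength:
λ' = 4.9337 + 4.8526 = 9.7863 pm

Minimum photon energy (maximum energy to electron):
E'_min = hc/λ' = 126.6912 keV

Maximum electron kinetic energy:
K_max = E₀ - E'_min = 251.3000 - 126.6912 = 124.6088 keV

(Intermediate values are shown rounded; full precision is carried through to the final answer.)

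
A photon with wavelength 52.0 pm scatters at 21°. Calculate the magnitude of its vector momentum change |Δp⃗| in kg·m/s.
4.6372e-24 kg·m/s

Photon momentum magnitude is p = h/λ.

Initial momentum:
p₀ = h/λ = 6.6261e-34/5.2000e-11 = 1.2742e-23 kg·m/s

After scattering:
λ' = λ + Δλ = 52.0 + 0.1612 = 52.1612 pm
p' = h/λ' = 6.6261e-34/5.2161e-11 = 1.2703e-23 kg·m/s

Momentum is a vector; the scattered photon's direction makes angle θ = 21° with the incident direction. The magnitude of the vector change Δp⃗ = p⃗₀ − p⃗' is found from the law of cosines:
|Δp⃗|² = p₀² + p'² − 2p₀p'cos θ
|Δp⃗|² = (1.2742e-23)² + (1.2703e-23)² − 2·1.2742e-23·1.2703e-23·cos(21°)
|Δp⃗| = 4.6372e-24 kg·m/s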